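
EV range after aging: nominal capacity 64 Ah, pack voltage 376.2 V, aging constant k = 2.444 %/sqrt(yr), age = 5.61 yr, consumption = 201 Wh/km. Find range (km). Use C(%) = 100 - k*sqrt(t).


Step 1: capacity retention = 100 - 2.444 * sqrt(5.61) = 100 - 2.444 * 2.3685 = 94.211%
Step 2: C_now = 64 * 94.211/100 = 60.295 Ah
Step 3: E_pack = V * C_now = 376.2 * 60.295 = 22683 Wh
Step 4: range = E_pack / consumption = 22683 / 201 = 112.9 km

112.9 km


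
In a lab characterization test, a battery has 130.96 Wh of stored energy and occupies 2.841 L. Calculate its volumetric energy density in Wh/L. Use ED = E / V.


ED = E / V = 130.96 / 2.841 = 46.10 Wh/L

46.10 Wh/L


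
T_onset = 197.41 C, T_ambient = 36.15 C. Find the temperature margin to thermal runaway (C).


Safety margin = 197.41 C - 36.15 C = 161.26 C

161.26 C


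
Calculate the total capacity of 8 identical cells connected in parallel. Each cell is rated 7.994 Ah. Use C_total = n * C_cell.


C_total = 8 * 7.994 = 63.952 Ah

63.952 Ah


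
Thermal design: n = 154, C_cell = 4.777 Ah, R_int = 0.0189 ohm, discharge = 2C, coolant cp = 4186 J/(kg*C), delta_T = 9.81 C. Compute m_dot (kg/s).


Step 1: I = 2 * 4.777 = 9.554 A
Step 2: Q_cell = I^2 * R = 9.554^2 * 0.0189 = 1.7252 W
Step 3: Q_total = 154 * 1.7252 = 265.68 W
Step 4: m_dot = Q_total / (cp * dT) = 265.68 / (4186 * 9.81) = 0.006470 kg/s

0.006470 kg/s


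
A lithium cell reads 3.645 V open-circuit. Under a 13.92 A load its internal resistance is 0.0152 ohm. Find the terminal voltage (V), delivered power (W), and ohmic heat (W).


Step 1: V_terminal = OCV - I*R = 3.645 - 13.92 * 0.0152 = 3.4334 V
Step 2: P_out = V_terminal * I = 3.4334 * 13.92 = 47.79 W
Step 3: Q = I^2 * R = 13.92^2 * 0.0152 = 2.945 W

V=3.4334 V, P=47.79 W, Q=2.945 W


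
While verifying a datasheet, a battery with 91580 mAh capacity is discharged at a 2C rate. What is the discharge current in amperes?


Convert: capacity = 91580 mAh = 91.58 Ah
I = C_rate * capacity = 2 * 91.58 = 183.16 A

183.16 A


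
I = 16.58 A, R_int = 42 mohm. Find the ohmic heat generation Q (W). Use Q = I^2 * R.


Convert: R = 42 mohm = 0.042 ohm
I^2 = 274.9
Q = 274.9 * 0.042 = 11.55 W

11.55 W


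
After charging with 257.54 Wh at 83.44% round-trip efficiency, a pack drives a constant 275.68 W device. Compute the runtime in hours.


Step 1: E_discharge = eta/100 * E_charge = 83.44/100 * 257.54 = 214.89 Wh
Step 2: t = E_discharge / P = 214.89 / 275.68 = 0.7795 hr

0.7795 hr


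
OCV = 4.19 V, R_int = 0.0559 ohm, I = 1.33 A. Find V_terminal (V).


IR drop = 1.33 * 0.0559 = 0.074347 V
V = 4.19 - 0.074347 = 4.116 V

4.116 V


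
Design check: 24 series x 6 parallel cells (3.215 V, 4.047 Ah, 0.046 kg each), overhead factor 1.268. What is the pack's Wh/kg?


Step 1: V_pack = 24 * 3.215 = 77.16 V
Step 2: C_pack = 6 * 4.047 = 24.282 Ah
Step 3: E_pack = V_pack * C_pack = 77.16 * 24.282 = 1873.6 Wh
Step 4: m_pack = 24 * 6 * 0.046 * 1.268 = 8.3992 kg
Step 5: ED = E_pack / m_pack = 1873.6 / 8.3992 = 223.1 Wh/kg

223.1 Wh/kg


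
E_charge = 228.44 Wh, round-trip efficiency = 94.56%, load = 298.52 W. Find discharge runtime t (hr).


Step 1: E_discharge = eta/100 * E_charge = 94.56/100 * 228.44 = 216.01 Wh
Step 2: t = E_discharge / P = 216.01 / 298.52 = 0.7236 hr

0.7236 hr


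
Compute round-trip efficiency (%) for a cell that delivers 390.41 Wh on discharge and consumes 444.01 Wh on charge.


eta_e = E_dis / E_chg * 100 = 390.41 / 444.01 * 100 = 87.93%

87.93%


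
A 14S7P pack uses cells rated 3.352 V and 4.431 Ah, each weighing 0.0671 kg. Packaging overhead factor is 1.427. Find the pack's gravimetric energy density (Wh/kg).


Step 1: V_pack = 14 * 3.352 = 46.928 V
Step 2: C_pack = 7 * 4.431 = 31.017 Ah
Step 3: E_pack = V_pack * C_pack = 46.928 * 31.017 = 1455.6 Wh
Step 4: m_pack = 14 * 7 * 0.0671 * 1.427 = 9.3837 kg
Step 5: ED = E_pack / m_pack = 1455.6 / 9.3837 = 155.1 Wh/kg

155.1 Wh/kg


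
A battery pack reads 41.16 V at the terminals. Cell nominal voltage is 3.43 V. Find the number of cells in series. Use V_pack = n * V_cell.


Rearranging: n = V_pack / V_cell = 41.16 / 3.43 = 12 cells

12


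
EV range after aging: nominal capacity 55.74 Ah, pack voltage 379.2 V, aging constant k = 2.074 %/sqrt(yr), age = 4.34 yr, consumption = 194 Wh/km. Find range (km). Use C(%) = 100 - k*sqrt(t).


Step 1: capacity retention = 100 - 2.074 * sqrt(4.34) = 100 - 2.074 * 2.0833 = 95.679%
Step 2: C_now = 55.74 * 95.679/100 = 53.331 Ah
Step 3: E_pack = V * C_now = 379.2 * 53.331 = 20223 Wh
Step 4: range = E_pack / consumption = 20223 / 194 = 104.2 km

104.2 km


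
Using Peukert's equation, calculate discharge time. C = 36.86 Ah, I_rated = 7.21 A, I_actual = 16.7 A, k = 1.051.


Step 1: t_rated = C / I_rated = 36.86 / 7.21 = 5.1123 hr
Step 2: ratio = 7.21 / 16.7 = 0.43174
Step 3: ratio^k = 0.43174^1.051 = 0.41364
Step 4: t = t_rated * ratio^k = 5.1123 * 0.41364 = 2.115 hr

2.115 hr


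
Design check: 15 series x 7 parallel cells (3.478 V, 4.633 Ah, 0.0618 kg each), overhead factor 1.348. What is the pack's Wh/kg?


Step 1: V_pack = 15 * 3.478 = 52.17 V
Step 2: C_pack = 7 * 4.633 = 32.431 Ah
Step 3: E_pack = V_pack * C_pack = 52.17 * 32.431 = 1691.9 Wh
Step 4: m_pack = 15 * 7 * 0.0618 * 1.348 = 8.7472 kg
Step 5: ED = E_pack / m_pack = 1691.9 / 8.7472 = 193.4 Wh/kg

193.4 Wh/kg


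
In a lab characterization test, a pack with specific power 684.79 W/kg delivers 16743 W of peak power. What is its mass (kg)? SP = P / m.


m = P / SP = 16743 / 684.79 = 24.45 kg

24.45 kg


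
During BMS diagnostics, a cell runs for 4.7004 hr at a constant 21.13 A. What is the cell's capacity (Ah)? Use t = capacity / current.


C = I * t = 21.13 * 4.7004 = 99.32 Ah

99.32 Ah


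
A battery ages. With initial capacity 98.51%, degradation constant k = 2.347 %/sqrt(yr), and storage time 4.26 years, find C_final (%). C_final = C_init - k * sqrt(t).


Step 1: sqrt(4.26 yr) = 2.064
Step 2: drop = 2.347 * 2.064 = 4.8442
Step 3: C_final = 98.51 - 4.8442 = 93.67%

93.67%


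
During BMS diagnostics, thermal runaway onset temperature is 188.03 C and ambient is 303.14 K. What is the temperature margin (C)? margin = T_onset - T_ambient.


Convert: T_ambient = 303.14 K = 29.99 C
margin = 188.03 - 29.99 = 158.04 C

158.04 C


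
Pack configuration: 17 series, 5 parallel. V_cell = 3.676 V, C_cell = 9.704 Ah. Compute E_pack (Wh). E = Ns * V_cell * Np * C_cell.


V_pack = 17 * 3.676 = 62.492 V
C_pack = 5 * 9.704 = 48.52 Ah
E = V_pack * C_pack = 62.492 * 48.52 = 3032 Wh

3032 Wh


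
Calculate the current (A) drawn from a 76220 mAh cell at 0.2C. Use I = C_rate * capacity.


Convert: capacity = 76220 mAh = 76.22 Ah
I = C_rate * capacity = 0.2 * 76.22 = 15.244 A

15.244 A


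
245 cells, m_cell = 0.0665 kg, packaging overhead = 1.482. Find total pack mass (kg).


Cell mass sum = 245 * 0.0665 = 16.293 kg
With overhead 1.482: m_pack = 16.293 * 1.482 = 24.15 kg

24.15 kg


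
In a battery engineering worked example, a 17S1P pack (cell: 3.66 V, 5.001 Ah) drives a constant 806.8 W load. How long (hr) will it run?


Step 1: E_pack = Ns * V_cell * Np * C_cell = 17 * 3.66 * 1 * 5.001 = 311.16 Wh
Step 2: t = E_pack / P = 311.16 / 806.8 = 0.3857 hr

0.3857 hr


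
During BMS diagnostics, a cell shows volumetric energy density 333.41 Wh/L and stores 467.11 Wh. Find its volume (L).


V = E / ED = 467.11 / 333.41 = 1.401 L

1.401 L


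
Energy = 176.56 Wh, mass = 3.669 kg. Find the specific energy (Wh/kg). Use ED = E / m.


Specific energy = 176.56 Wh / 3.669 kg = 48.12 Wh/kg

48.12 Wh/kg


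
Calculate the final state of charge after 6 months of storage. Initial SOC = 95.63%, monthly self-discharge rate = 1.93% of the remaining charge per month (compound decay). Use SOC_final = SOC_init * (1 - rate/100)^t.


decay = (1 - 1.93/100)^6 = 0.88965
SOC_final = 95.63 * 0.88965 = 85.08%

85.08%


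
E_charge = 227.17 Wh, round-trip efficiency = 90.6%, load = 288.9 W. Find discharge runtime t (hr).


Step 1: E_discharge = eta/100 * E_charge = 90.6/100 * 227.17 = 205.82 Wh
Step 2: t = E_discharge / P = 205.82 / 288.9 = 0.7124 hr

0.7124 hr


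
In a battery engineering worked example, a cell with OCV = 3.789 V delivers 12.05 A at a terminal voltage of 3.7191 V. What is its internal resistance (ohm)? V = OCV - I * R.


R = (OCV - V) / I = (3.789 - 3.7191) / 12.05 = 0.005801 ohm

0.005801 ohm


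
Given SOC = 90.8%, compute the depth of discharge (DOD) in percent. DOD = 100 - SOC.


Complement of SOC: DOD = 100% - 90.8% = 9.2%

9.2%


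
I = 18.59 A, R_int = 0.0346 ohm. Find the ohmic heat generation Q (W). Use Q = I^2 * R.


I^2 = 345.59
Q = 345.59 * 0.0346 = 11.96 W

11.96 W


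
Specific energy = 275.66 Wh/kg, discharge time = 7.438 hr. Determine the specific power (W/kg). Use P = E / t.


P_specific = E / t = 275.66 / 7.438 = 37.06 W/kg

37.06 W/kg


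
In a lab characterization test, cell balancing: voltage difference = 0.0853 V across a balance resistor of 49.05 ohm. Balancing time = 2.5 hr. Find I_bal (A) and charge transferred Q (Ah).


I_bal = dV / R = 0.0853 / 49.05 = 0.001739 A
Q = I_bal * t = 0.001739 * 2.5 = 0.004348 Ah

I=0.001739 A, Q=0.004348 Ah


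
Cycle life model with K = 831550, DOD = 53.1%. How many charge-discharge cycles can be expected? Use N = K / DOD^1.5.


Step 1: DOD^1.5 = 53.1^1.5 = 386.94
Step 2: N = 831550 / 386.94 = 2149 cycles

2149 cycles


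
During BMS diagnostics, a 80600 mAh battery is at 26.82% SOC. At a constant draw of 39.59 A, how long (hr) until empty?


Convert: C_total = 80600 mAh = 80.6 Ah
Step 1: remaining = SOC/100 * C_total = 26.82/100 * 80.6 = 21.617 Ah
Step 2: t = remaining / I = 21.617 / 39.59 = 0.5460 hr

0.5460 hr


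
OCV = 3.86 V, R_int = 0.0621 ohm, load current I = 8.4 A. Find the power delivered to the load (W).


Step 1: V_terminal = OCV - I*R = 3.86 - 8.4 * 0.0621 = 3.3384 V
Step 2: P_out = V_terminal * I = 3.3384 * 8.4 = 28.04 W

28.04 W


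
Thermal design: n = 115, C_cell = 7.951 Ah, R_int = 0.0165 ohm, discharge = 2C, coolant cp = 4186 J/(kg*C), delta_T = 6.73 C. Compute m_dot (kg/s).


Step 1: I = 2 * 7.951 = 15.902 A
Step 2: Q_cell = I^2 * R = 15.902^2 * 0.0165 = 4.1724 W
Step 3: Q_total = 115 * 4.1724 = 479.83 W
Step 4: m_dot = Q_total / (cp * dT) = 479.83 / (4186 * 6.73) = 0.01703 kg/s

0.01703 kg/s


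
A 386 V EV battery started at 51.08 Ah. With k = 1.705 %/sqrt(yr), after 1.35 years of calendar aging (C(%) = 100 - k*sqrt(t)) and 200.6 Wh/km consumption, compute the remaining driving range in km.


Step 1: capacity retention = 100 - 1.705 * sqrt(1.35) = 100 - 1.705 * 1.1619 = 98.019%
Step 2: C_now = 51.08 * 98.019/100 = 50.068 Ah
Step 3: E_pack = V * C_now = 386 * 50.068 = 19326 Wh
Step 4: range = E_pack / consumption = 19326 / 200.6 = 96.34 km

96.34 km


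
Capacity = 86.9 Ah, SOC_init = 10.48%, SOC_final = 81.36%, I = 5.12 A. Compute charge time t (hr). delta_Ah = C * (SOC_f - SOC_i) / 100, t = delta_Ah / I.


Step 1: dSOC = 81.36% - 10.48% = 70.88%
Step 2: delta_Ah = 86.9 * 70.88 / 100 = 61.595 Ah
Step 3: t = 61.595 / 5.12 = 12.03 hr

12.03 hr


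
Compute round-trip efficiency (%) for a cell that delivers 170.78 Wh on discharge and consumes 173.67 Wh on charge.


Round-trip efficiency = 170.78/173.67 * 100% = 98.34%

98.34%


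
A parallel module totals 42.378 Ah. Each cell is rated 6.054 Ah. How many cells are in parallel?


n = C_total / C_cell = 42.378 / 6.054 = 7

7


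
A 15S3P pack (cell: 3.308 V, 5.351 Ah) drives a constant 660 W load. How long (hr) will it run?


Step 1: E_pack = Ns * V_cell * Np * C_cell = 15 * 3.308 * 3 * 5.351 = 796.55 Wh
Step 2: t = E_pack / P = 796.55 / 660 = 1.207 hr

1.207 hr


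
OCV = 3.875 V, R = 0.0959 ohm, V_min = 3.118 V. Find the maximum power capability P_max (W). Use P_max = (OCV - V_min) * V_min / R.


dV = OCV - V_min = 0.757 V (so I_max = dV / R)
P_max = dV * V_min / R = 0.757 * 3.118 / 0.0959 = 24.61 W

24.61 W


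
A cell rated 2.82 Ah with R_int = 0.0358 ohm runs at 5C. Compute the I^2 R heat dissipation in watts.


Step 1: I = C_rate * capacity = 5 * 2.82 = 14.1 A
Step 2: Q = I^2 * R = 14.1^2 * 0.0358 = 198.81 * 0.0358 = 7.117 W

7.117 W


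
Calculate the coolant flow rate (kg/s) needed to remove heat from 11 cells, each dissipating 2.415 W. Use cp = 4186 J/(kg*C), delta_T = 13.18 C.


Step 1: Total heat Q = 11 * 2.415 W = 26.565 W
Step 2: denom = cp * dT = 4186 * 13.18 = 55171
Step 3: m_dot = 26.565 / 55171 = 4.815e-04 kg/s

4.815e-04 kg/s


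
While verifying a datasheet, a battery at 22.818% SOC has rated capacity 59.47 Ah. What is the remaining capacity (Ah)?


remaining = SOC / 100 * total = 22.818 / 100 * 59.47 = 13.57 Ah

13.57 Ah


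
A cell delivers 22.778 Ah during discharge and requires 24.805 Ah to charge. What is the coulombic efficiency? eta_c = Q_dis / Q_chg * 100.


eta_c = Q_dis / Q_chg * 100 = 22.778 / 24.805 * 100 = 91.83%

91.83%


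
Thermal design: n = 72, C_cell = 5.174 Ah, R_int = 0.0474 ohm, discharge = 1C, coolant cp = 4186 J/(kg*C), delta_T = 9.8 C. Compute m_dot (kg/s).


Step 1: I = 1 * 5.174 = 5.174 A
Step 2: Q_cell = I^2 * R = 5.174^2 * 0.0474 = 1.2689 W
Step 3: Q_total = 72 * 1.2689 = 91.361 W
Step 4: m_dot = Q_total / (cp * dT) = 91.361 / (4186 * 9.8) = 0.002227 kg/s

0.002227 kg/s


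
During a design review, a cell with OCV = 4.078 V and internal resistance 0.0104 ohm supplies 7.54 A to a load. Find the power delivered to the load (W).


Step 1: V_terminal = OCV - I*R = 4.078 - 7.54 * 0.0104 = 3.9996 V
Step 2: P_out = V_terminal * I = 3.9996 * 7.54 = 30.16 W

30.16 W


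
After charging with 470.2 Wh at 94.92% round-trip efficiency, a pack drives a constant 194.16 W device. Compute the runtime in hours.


Step 1: E_discharge = eta/100 * E_charge = 94.92/100 * 470.2 = 446.31 Wh
Step 2: t = E_discharge / P = 446.31 / 194.16 = 2.299 hr

2.299 hr


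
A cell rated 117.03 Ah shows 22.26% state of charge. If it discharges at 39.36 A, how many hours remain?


Step 1: remaining = SOC/100 * C_total = 22.26/100 * 117.03 = 26.051 Ah
Step 2: t = remaining / I = 26.051 / 39.36 = 0.6619 hr

0.6619 hr


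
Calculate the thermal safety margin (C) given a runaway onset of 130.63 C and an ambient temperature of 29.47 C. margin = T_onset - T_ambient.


Safety margin = 130.63 C - 29.47 C = 101.16 C

101.16 C


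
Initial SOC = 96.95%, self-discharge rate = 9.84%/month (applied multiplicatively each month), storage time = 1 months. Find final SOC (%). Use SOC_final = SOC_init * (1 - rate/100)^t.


Monthly retention factor = 1 - 9.84/100 = 0.9016
Over 1 months: factor^1 = 0.9016
SOC_final = 96.95 * 0.9016 = 87.41%

87.41%


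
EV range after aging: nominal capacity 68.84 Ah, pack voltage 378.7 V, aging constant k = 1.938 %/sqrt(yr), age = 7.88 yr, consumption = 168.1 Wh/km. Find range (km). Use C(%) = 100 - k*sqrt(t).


Step 1: capacity retention = 100 - 1.938 * sqrt(7.88) = 100 - 1.938 * 2.8071 = 94.56%
Step 2: C_now = 68.84 * 94.56/100 = 65.095 Ah
Step 3: E_pack = V * C_now = 378.7 * 65.095 = 24651 Wh
Step 4: range = E_pack / consumption = 24651 / 168.1 = 146.6 km

146.6 km


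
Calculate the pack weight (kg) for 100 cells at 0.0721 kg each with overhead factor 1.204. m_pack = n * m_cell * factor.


m_pack = n * m_cell * overhead = 100 * 0.0721 * 1.204 = 8.681 kg

8.681 kg


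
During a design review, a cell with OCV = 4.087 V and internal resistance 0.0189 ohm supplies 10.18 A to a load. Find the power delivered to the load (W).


Step 1: V_terminal = OCV - I*R = 4.087 - 10.18 * 0.0189 = 3.8946 V
Step 2: P_out = V_terminal * I = 3.8946 * 10.18 = 39.65 W

39.65 W


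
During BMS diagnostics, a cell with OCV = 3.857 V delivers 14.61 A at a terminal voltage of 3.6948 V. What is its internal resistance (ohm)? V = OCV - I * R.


R = (OCV - V) / I = (3.857 - 3.6948) / 14.61 = 0.01110 ohm

0.01110 ohm


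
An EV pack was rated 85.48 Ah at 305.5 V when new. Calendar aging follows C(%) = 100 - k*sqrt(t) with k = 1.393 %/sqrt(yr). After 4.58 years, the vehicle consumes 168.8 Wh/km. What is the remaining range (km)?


Step 1: capacity retention = 100 - 1.393 * sqrt(4.58) = 100 - 1.393 * 2.1401 = 97.019%
Step 2: C_now = 85.48 * 97.019/100 = 82.932 Ah
Step 3: E_pack = V * C_now = 305.5 * 82.932 = 25336 Wh
Step 4: range = E_pack / consumption = 25336 / 168.8 = 150.1 km

150.1 km


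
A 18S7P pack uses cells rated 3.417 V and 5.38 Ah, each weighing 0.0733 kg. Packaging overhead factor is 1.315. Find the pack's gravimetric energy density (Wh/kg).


Step 1: V_pack = 18 * 3.417 = 61.506 V
Step 2: C_pack = 7 * 5.38 = 37.66 Ah
Step 3: E_pack = V_pack * C_pack = 61.506 * 37.66 = 2316.3 Wh
Step 4: m_pack = 18 * 7 * 0.0733 * 1.315 = 12.145 kg
Step 5: ED = E_pack / m_pack = 2316.3 / 12.145 = 190.7 Wh/kg

190.7 Wh/kg


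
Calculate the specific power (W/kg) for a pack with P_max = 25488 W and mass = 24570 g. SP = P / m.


Convert: m = 24570 g = 24.57 kg
SP = P / m = 25488 / 24.57 = 1037 W/kg

1037 W/kg


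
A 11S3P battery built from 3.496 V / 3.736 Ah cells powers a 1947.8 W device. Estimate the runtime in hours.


Step 1: E_pack = Ns * V_cell * Np * C_cell = 11 * 3.496 * 3 * 3.736 = 431.01 Wh
Step 2: t = E_pack / P = 431.01 / 1947.8 = 0.2213 hr

0.2213 hr


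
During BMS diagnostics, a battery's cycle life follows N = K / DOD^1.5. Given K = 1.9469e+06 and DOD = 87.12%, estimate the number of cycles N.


DOD^1.5 = 813.16
N = K / DOD^1.5 = 1.9469e+06 / 813.16 = 2394

2394 cycles


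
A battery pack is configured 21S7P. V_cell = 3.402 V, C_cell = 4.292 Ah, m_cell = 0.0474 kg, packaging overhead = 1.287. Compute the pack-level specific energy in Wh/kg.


Step 1: V_pack = 21 * 3.402 = 71.442 V
Step 2: C_pack = 7 * 4.292 = 30.044 Ah
Step 3: E_pack = V_pack * C_pack = 71.442 * 30.044 = 2146.4 Wh
Step 4: m_pack = 21 * 7 * 0.0474 * 1.287 = 8.9676 kg
Step 5: ED = E_pack / m_pack = 2146.4 / 8.9676 = 239.4 Wh/kg

239.4 Wh/kg


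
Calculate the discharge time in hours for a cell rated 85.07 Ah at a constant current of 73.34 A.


Runtime = 85.07 Ah / 73.34 A = 1.160 hr

1.160 hr


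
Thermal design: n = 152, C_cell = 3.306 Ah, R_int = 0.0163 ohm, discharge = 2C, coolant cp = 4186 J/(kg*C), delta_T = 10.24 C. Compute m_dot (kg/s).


Step 1: I = 2 * 3.306 = 6.612 A
Step 2: Q_cell = I^2 * R = 6.612^2 * 0.0163 = 0.71261 W
Step 3: Q_total = 152 * 0.71261 = 108.32 W
Step 4: m_dot = Q_total / (cp * dT) = 108.32 / (4186 * 10.24) = 0.002527 kg/s

0.002527 kg/s


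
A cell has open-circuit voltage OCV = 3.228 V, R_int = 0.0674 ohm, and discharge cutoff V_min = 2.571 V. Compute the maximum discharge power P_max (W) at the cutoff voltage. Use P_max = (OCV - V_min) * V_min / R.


dV = OCV - V_min = 0.657 V (so I_max = dV / R)
P_max = dV * V_min / R = 0.657 * 2.571 / 0.0674 = 25.06 W

25.06 W


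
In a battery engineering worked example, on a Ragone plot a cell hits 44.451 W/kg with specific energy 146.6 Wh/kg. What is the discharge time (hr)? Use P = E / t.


t = E / P = 146.6 / 44.451 = 3.298 hr

3.298 hr


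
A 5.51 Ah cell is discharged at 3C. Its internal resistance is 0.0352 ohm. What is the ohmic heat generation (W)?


Step 1: I = C_rate * capacity = 3 * 5.51 = 16.53 A
Step 2: Q = I^2 * R = 16.53^2 * 0.0352 = 273.24 * 0.0352 = 9.618 W

9.618 W


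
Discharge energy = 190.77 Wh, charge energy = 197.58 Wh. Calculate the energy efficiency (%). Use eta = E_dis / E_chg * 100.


eta_e = E_dis / E_chg * 100 = 190.77 / 197.58 * 100 = 96.55%

96.55%


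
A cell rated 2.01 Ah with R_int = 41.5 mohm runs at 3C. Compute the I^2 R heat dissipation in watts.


Convert: R = 41.5 mohm = 0.0415 ohm
Step 1: I = C_rate * capacity = 3 * 2.01 = 6.03 A
Step 2: Q = I^2 * R = 6.03^2 * 0.0415 = 36.361 * 0.0415 = 1.509 W

1.509 W


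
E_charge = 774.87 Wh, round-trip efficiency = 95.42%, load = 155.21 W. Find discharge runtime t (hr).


Step 1: E_discharge = eta/100 * E_charge = 95.42/100 * 774.87 = 739.38 Wh
Step 2: t = E_discharge / P = 739.38 / 155.21 = 4.764 hr

4.764 hr


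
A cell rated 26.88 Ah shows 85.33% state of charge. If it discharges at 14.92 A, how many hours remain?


Step 1: remaining = SOC/100 * C_total = 85.33/100 * 26.88 = 22.937 Ah
Step 2: t = remaining / I = 22.937 / 14.92 = 1.537 hr

1.537 hr


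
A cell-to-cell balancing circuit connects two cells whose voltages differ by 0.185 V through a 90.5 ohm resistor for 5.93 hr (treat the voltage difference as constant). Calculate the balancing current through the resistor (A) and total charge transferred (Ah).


First, Ohm's law: I_bal = 0.185 V / 90.5 ohm = 0.0020442 A
Then Q = I * t = 0.0020442 A * 5.93 hr = 0.01212 Ah

I=0.0020442 A, Q=0.01212 Ah


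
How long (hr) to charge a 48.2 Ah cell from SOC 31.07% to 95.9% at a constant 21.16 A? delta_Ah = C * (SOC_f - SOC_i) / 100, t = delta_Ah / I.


Step 1: dSOC = 95.9% - 31.07% = 64.83%
Step 2: delta_Ah = 48.2 * 64.83 / 100 = 31.248 Ah
Step 3: t = 31.248 / 21.16 = 1.477 hr

1.477 hr


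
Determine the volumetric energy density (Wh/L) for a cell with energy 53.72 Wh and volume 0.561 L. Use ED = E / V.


ED = E / V = 53.72 / 0.561 = 95.76 Wh/L

95.76 Wh/L


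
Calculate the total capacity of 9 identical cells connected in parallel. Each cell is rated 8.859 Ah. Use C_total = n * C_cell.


Parallel capacities add: 9 * 8.859 Ah = 79.731 Ah

79.731 Ah


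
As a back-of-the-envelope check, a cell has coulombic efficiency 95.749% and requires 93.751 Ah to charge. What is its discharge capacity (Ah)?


Q_dis = eta/100 * Q_chg = 95.749/100 * 93.751 = 89.77 Ah

89.77 Ah


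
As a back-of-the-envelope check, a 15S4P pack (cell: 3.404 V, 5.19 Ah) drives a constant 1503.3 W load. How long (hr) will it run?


Step 1: E_pack = Ns * V_cell * Np * C_cell = 15 * 3.404 * 4 * 5.19 = 1060 Wh
Step 2: t = E_pack / P = 1060 / 1503.3 = 0.7051 hr

0.7051 hr


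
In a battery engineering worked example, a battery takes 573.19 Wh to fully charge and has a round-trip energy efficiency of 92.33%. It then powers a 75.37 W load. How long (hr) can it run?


Step 1: E_discharge = eta/100 * E_charge = 92.33/100 * 573.19 = 529.23 Wh
Step 2: t = E_discharge / P = 529.23 / 75.37 = 7.022 hr

7.022 hr


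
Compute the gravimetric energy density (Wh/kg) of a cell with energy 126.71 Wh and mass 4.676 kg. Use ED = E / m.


ED = E / m = 126.71 / 4.676 = 27.10 Wh/kg

27.10 Wh/kg


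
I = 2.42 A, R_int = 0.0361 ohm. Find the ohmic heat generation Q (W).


Q = I^2 * R = 2.42^2 * 0.0361 = 0.2114 W

0.2114 W


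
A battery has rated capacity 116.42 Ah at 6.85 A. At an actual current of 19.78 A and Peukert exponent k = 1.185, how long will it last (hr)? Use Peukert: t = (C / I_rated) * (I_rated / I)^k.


t_rated = C / I_rated = 116.42 / 6.85 = 16.996 hr
(I_rated/I)^k = (0.34631)^1.185 = 0.28462
t = t_rated * (I_rated/I)^k = 16.996 * 0.28462 = 4.837 hr

4.837 hr


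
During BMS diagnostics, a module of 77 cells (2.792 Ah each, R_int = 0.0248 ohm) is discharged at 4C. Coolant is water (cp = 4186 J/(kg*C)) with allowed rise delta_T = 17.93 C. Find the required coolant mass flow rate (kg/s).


Step 1: I = 4 * 2.792 = 11.168 A
Step 2: Q_cell = I^2 * R = 11.168^2 * 0.0248 = 3.0932 W
Step 3: Q_total = 77 * 3.0932 = 238.18 W
Step 4: m_dot = Q_total / (cp * dT) = 238.18 / (4186 * 17.93) = 0.003173 kg/s

0.003173 kg/s


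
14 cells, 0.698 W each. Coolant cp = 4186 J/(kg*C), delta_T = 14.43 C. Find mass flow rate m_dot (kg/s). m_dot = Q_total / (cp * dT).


Step 1: Total heat Q = 14 * 0.698 W = 9.772 W
Step 2: denom = cp * dT = 4186 * 14.43 = 60404
Step 3: m_dot = 9.772 / 60404 = 1.618e-04 kg/s

1.618e-04 kg/s


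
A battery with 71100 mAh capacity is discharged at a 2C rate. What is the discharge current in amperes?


Convert: capacity = 71100 mAh = 71.1 Ah
At 2C: I = 2 * 71.1 Ah = 142.2 A

142.2 A


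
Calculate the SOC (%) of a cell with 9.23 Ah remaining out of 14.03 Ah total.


SOC = (remaining / total) * 100 = (9.23 / 14.03) * 100 = 65.79%

65.79%


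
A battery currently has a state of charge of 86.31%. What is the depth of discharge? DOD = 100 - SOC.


Complement of SOC: DOD = 100% - 86.31% = 13.69%

13.69%


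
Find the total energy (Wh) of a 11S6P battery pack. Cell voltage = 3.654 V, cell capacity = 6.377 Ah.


E = Ns * Vcell * Np * Ccell = 11 * 3.654 * 6 * 6.377 = 1538 Wh

1538 Wh


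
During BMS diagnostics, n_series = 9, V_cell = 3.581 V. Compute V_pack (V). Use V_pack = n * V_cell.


Series voltages add: 9 * 3.581 V = 32.229 V

32.229 V


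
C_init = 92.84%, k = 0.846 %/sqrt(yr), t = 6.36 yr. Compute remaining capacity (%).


sqrt(t) = sqrt(6.36) = 2.5219
C_final = 92.84 - 0.846 * 2.5219 = 90.71%

90.71%


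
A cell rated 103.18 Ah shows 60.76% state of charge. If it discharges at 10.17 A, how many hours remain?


Step 1: remaining = SOC/100 * C_total = 60.76/100 * 103.18 = 62.692 Ah
Step 2: t = remaining / I = 62.692 / 10.17 = 6.164 hr

6.164 hr


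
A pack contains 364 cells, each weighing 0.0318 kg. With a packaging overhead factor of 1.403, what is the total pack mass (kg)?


m_pack = n * m_cell * overhead = 364 * 0.0318 * 1.403 = 16.24 kg

16.24 kg


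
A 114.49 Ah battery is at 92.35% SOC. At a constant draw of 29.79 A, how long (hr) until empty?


Step 1: remaining = SOC/100 * C_total = 92.35/100 * 114.49 = 105.73 Ah
Step 2: t = remaining / I = 105.73 / 29.79 = 3.549 hr

3.549 hr


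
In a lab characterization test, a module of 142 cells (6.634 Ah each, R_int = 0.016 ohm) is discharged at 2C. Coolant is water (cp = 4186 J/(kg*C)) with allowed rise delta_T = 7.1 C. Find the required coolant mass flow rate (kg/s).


Step 1: I = 2 * 6.634 = 13.268 A
Step 2: Q_cell = I^2 * R = 13.268^2 * 0.016 = 2.8166 W
Step 3: Q_total = 142 * 2.8166 = 399.96 W
Step 4: m_dot = Q_total / (cp * dT) = 399.96 / (4186 * 7.1) = 0.01346 kg/s

0.01346 kg/s


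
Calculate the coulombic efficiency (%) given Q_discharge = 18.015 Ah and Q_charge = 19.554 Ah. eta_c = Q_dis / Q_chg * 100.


Coulombic efficiency = 18.015/19.554 * 100% = 92.13%

92.13%


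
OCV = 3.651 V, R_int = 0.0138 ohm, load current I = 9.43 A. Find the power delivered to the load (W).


Step 1: V_terminal = OCV - I*R = 3.651 - 9.43 * 0.0138 = 3.5209 V
Step 2: P_out = V_terminal * I = 3.5209 * 9.43 = 33.20 W

33.20 W


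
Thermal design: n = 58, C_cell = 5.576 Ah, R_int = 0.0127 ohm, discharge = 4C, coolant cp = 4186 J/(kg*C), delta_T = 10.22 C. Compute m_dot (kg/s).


Step 1: I = 4 * 5.576 = 22.304 A
Step 2: Q_cell = I^2 * R = 22.304^2 * 0.0127 = 6.3178 W
Step 3: Q_total = 58 * 6.3178 = 366.43 W
Step 4: m_dot = Q_total / (cp * dT) = 366.43 / (4186 * 10.22) = 0.008565 kg/s

0.008565 kg/s


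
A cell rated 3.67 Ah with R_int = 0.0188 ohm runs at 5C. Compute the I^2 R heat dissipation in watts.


Step 1: I = C_rate * capacity = 5 * 3.67 = 18.35 A
Step 2: Q = I^2 * R = 18.35^2 * 0.0188 = 336.72 * 0.0188 = 6.330 W

6.330 W


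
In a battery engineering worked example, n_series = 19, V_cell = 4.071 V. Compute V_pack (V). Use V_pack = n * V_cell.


V_pack = n * V_cell = 19 * 4.071 = 77.349 V

77.349 V


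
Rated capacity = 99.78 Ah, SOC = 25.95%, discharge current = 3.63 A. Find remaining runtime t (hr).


Step 1: remaining = SOC/100 * C_total = 25.95/100 * 99.78 = 25.893 Ah
Step 2: t = remaining / I = 25.893 / 3.63 = 7.133 hr

7.133 hr


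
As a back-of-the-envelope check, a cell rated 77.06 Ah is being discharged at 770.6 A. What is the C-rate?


Rearranging: C_rate = 770.6 / 77.06 = 10C

10C


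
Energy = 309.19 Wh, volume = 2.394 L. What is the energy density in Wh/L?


ED = E / V = 309.19 / 2.394 = 129.2 Wh/L

129.2 Wh/L


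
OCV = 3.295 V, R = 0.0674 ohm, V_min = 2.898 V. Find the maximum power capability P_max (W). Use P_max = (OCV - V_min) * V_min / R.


P_max = (OCV - V_min) * V_min / R = (3.295 - 2.898) * 2.898 / 0.0674 = 0.397 * 2.898 / 0.0674 = 17.07 W

17.07 W


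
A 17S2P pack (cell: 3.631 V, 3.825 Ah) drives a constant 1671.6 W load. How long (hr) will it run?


Step 1: E_pack = Ns * V_cell * Np * C_cell = 17 * 3.631 * 2 * 3.825 = 472.21 Wh
Step 2: t = E_pack / P = 472.21 / 1671.6 = 0.2825 hr

0.2825 hr


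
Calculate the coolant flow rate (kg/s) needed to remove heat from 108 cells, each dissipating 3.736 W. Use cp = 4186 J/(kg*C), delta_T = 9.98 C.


Step 1: Total heat Q = 108 * 3.736 W = 403.49 W
Step 2: denom = cp * dT = 4186 * 9.98 = 41776
Step 3: m_dot = 403.49 / 41776 = 0.009658 kg/s

0.009658 kg/s


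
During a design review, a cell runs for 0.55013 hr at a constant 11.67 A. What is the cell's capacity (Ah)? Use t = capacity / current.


C = I * t = 11.67 * 0.55013 = 6.420 Ah

6.420 Ah


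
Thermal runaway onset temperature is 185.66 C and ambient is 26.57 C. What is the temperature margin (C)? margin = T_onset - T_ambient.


Safety margin = 185.66 C - 26.57 C = 159.09 C

159.09 C


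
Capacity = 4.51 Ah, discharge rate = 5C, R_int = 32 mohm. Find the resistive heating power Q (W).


Convert: R = 32 mohm = 0.032 ohm
Step 1: I = C_rate * capacity = 5 * 4.51 = 22.55 A
Step 2: Q = I^2 * R = 22.55^2 * 0.032 = 508.5 * 0.032 = 16.27 W

16.27 W


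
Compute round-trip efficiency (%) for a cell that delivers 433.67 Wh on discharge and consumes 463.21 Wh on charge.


Round-trip efficiency = 433.67/463.21 * 100% = 93.62%

93.62%


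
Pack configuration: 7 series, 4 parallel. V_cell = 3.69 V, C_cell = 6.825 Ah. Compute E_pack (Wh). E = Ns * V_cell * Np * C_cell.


E = Ns * Vcell * Np * Ccell = 7 * 3.69 * 4 * 6.825 = 705.2 Wh

705.2 Wh


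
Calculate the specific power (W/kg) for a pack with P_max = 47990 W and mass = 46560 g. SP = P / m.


Convert: m = 46560 g = 46.56 kg
Specific power = 47990 W / 46.56 kg = 1031 W/kg

1031 W/kg


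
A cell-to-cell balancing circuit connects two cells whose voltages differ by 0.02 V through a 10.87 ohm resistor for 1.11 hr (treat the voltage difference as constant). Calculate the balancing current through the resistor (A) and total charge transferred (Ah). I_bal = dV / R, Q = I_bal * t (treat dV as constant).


I_bal = dV / R = 0.02 / 10.87 = 0.0018399 A
Q = I_bal * t = 0.0018399 * 1.11 = 0.002042 Ah

I=0.0018399 A, Q=0.002042 Ah


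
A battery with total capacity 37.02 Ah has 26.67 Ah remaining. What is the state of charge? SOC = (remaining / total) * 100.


SOC% = 26.67 / 37.02 * 100 = 72.04%

72.04%


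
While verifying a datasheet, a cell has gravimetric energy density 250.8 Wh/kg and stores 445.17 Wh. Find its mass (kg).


m = E / ED = 445.17 / 250.8 = 1.775 kg

1.775 kg


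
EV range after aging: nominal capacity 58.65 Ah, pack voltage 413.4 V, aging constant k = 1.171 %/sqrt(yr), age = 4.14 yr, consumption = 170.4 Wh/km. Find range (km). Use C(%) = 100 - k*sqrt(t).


Step 1: capacity retention = 100 - 1.171 * sqrt(4.14) = 100 - 1.171 * 2.0347 = 97.617%
Step 2: C_now = 58.65 * 97.617/100 = 57.252 Ah
Step 3: E_pack = V * C_now = 413.4 * 57.252 = 23668 Wh
Step 4: range = E_pack / consumption = 23668 / 170.4 = 138.9 km

138.9 km


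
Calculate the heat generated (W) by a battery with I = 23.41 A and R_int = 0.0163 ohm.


I^2 = 548.03
Q = 548.03 * 0.0163 = 8.933 W

8.933 W


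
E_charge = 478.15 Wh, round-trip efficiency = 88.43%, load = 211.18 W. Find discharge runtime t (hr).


Step 1: E_discharge = eta/100 * E_charge = 88.43/100 * 478.15 = 422.83 Wh
Step 2: t = E_discharge / P = 422.83 / 211.18 = 2.002 hr

2.002 hr


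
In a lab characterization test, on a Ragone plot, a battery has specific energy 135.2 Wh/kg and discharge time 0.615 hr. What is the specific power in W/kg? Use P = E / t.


P_specific = E / t = 135.2 / 0.615 = 219.8 W/kg

219.8 W/kg


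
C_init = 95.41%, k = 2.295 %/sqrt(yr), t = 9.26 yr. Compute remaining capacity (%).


Step 1: sqrt(9.26 yr) = 3.043
Step 2: drop = 2.295 * 3.043 = 6.9837
Step 3: C_final = 95.41 - 6.9837 = 88.43%

88.43%


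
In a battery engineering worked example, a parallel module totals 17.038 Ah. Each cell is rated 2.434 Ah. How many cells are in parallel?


n = C_total / C_cell = 17.038 / 2.434 = 7

7


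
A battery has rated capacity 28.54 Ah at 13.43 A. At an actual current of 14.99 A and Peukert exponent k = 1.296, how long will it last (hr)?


t_rated = C / I_rated = 28.54 / 13.43 = 2.1251 hr
(I_rated/I)^k = (0.89593)^1.296 = 0.86726
t = t_rated * (I_rated/I)^k = 2.1251 * 0.86726 = 1.843 hr

1.843 hr


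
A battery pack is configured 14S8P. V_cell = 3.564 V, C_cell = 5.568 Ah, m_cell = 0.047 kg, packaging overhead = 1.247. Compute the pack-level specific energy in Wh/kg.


Step 1: V_pack = 14 * 3.564 = 49.896 V
Step 2: C_pack = 8 * 5.568 = 44.544 Ah
Step 3: E_pack = V_pack * C_pack = 49.896 * 44.544 = 2222.6 Wh
Step 4: m_pack = 14 * 8 * 0.047 * 1.247 = 6.5642 kg
Step 5: ED = E_pack / m_pack = 2222.6 / 6.5642 = 338.6 Wh/kg

338.6 Wh/kg


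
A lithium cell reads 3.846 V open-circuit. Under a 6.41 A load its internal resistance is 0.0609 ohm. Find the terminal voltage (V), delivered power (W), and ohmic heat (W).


Step 1: V_terminal = OCV - I*R = 3.846 - 6.41 * 0.0609 = 3.4556 V
Step 2: P_out = V_terminal * I = 3.4556 * 6.41 = 22.15 W
Step 3: Q = I^2 * R = 6.41^2 * 0.0609 = 2.502 W

V=3.4556 V, P=22.15 W, Q=2.502 W


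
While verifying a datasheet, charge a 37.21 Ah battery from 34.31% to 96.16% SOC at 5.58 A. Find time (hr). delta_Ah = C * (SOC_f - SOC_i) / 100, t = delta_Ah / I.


Step 1: dSOC = 96.16% - 34.31% = 61.85%
Step 2: delta_Ah = 37.21 * 61.85 / 100 = 23.014 Ah
Step 3: t = 23.014 / 5.58 = 4.124 hr

4.124 hr


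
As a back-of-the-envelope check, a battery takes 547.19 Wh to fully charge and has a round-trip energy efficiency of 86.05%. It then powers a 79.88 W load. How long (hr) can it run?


Step 1: E_discharge = eta/100 * E_charge = 86.05/100 * 547.19 = 470.86 Wh
Step 2: t = E_discharge / P = 470.86 / 79.88 = 5.895 hr

5.895 hr


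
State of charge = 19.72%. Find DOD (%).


Complement of SOC: DOD = 100% - 19.72% = 80.28%

80.28%


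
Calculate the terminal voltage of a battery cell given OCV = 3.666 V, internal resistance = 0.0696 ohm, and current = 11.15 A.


V = OCV - I*R = 3.666 - 11.15 * 0.0696 = 2.890 V

2.890 V


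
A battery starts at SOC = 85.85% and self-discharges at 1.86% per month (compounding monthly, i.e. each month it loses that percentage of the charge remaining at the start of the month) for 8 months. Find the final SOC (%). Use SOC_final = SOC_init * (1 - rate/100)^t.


decay = (1 - 1.86/100)^8 = 0.86053
SOC_final = 85.85 * 0.86053 = 73.88%

73.88%


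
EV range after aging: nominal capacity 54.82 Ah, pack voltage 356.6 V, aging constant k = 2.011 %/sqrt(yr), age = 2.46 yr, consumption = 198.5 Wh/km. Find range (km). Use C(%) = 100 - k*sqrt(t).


Step 1: capacity retention = 100 - 2.011 * sqrt(2.46) = 100 - 2.011 * 1.5684 = 96.846%
Step 2: C_now = 54.82 * 96.846/100 = 53.091 Ah
Step 3: E_pack = V * C_now = 356.6 * 53.091 = 18932 Wh
Step 4: range = E_pack / consumption = 18932 / 198.5 = 95.38 km

95.38 km


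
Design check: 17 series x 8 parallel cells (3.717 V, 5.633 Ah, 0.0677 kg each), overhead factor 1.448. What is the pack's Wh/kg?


Step 1: V_pack = 17 * 3.717 = 63.189 V
Step 2: C_pack = 8 * 5.633 = 45.064 Ah
Step 3: E_pack = V_pack * C_pack = 63.189 * 45.064 = 2847.5 Wh
Step 4: m_pack = 17 * 8 * 0.0677 * 1.448 = 13.332 kg
Step 5: ED = E_pack / m_pack = 2847.5 / 13.332 = 213.6 Wh/kg

213.6 Wh/kg


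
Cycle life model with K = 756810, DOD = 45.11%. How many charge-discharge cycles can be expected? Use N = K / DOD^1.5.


DOD^1.5 = 302.98
N = K / DOD^1.5 = 756810 / 302.98 = 2498

2498 cycles


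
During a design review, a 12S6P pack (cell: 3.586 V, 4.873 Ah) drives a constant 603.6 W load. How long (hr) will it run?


Step 1: E_pack = Ns * V_cell * Np * C_cell = 12 * 3.586 * 6 * 4.873 = 1258.2 Wh
Step 2: t = E_pack / P = 1258.2 / 603.6 = 2.084 hr

2.084 hr


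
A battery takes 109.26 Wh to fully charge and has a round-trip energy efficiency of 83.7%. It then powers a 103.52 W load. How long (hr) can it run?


Step 1: E_discharge = eta/100 * E_charge = 83.7/100 * 109.26 = 91.451 Wh
Step 2: t = E_discharge / P = 91.451 / 103.52 = 0.8834 hr

0.8834 hr


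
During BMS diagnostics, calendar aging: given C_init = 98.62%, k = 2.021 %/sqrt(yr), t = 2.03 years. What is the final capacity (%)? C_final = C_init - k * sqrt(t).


sqrt(t) = sqrt(2.03) = 1.4248
C_final = 98.62 - 2.021 * 1.4248 = 95.74%

95.74%


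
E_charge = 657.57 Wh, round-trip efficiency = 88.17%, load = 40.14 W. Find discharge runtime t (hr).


Step 1: E_discharge = eta/100 * E_charge = 88.17/100 * 657.57 = 579.78 Wh
Step 2: t = E_discharge / P = 579.78 / 40.14 = 14.44 hr

14.44 hr


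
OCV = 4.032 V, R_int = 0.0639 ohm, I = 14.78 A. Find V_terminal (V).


IR drop = 14.78 * 0.0639 = 0.94444 V
V = 4.032 - 0.94444 = 3.088 V

3.088 V


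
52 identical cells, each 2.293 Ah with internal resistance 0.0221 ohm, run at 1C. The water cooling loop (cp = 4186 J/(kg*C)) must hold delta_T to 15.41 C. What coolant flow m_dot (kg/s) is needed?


Step 1: I = 1 * 2.293 = 2.293 A
Step 2: Q_cell = I^2 * R = 2.293^2 * 0.0221 = 0.1162 W
Step 3: Q_total = 52 * 0.1162 = 6.0424 W
Step 4: m_dot = Q_total / (cp * dT) = 6.0424 / (4186 * 15.41) = 9.367e-05 kg/s

9.367e-05 kg/s


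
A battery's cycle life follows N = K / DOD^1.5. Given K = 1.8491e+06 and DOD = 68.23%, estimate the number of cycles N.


Step 1: DOD^1.5 = 68.23^1.5 = 563.59
Step 2: N = 1.8491e+06 / 563.59 = 3281 cycles

3281 cycles


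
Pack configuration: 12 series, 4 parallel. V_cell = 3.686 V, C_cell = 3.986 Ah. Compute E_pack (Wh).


E = Ns * Vcell * Np * Ccell = 12 * 3.686 * 4 * 3.986 = 705.2 Wh

705.2 Wh


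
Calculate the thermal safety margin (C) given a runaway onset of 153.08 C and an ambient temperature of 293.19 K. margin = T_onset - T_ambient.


Convert: T_ambient = 293.19 K = 20.04 C
margin = 153.08 - 20.04 = 133.04 C

133.04 C


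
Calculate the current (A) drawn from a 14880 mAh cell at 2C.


Convert: capacity = 14880 mAh = 14.88 Ah
I = C_rate * capacity = 2 * 14.88 = 29.76 A

29.76 A


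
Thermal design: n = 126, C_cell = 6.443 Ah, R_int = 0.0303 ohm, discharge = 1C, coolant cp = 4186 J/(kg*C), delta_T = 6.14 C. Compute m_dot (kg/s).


Step 1: I = 1 * 6.443 = 6.443 A
Step 2: Q_cell = I^2 * R = 6.443^2 * 0.0303 = 1.2578 W
Step 3: Q_total = 126 * 1.2578 = 158.48 W
Step 4: m_dot = Q_total / (cp * dT) = 158.48 / (4186 * 6.14) = 0.006166 kg/s

0.006166 kg/s


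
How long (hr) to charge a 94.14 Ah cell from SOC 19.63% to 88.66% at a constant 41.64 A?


Step 1: dSOC = 88.66% - 19.63% = 69.03%
Step 2: delta_Ah = 94.14 * 69.03 / 100 = 64.985 Ah
Step 3: t = 64.985 / 41.64 = 1.561 hr

1.561 hr


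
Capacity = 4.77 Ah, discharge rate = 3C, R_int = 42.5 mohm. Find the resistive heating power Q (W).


Convert: R = 42.5 mohm = 0.0425 ohm
Step 1: I = C_rate * capacity = 3 * 4.77 = 14.31 A
Step 2: Q = I^2 * R = 14.31^2 * 0.0425 = 204.78 * 0.0425 = 8.703 W

8.703 W


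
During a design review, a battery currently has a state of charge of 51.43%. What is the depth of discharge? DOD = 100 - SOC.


Complement of SOC: DOD = 100% - 51.43% = 48.57%

48.57%


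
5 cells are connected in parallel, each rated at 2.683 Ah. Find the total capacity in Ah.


Parallel capacities add: 5 * 2.683 Ah = 13.415 Ah

13.415 Ah


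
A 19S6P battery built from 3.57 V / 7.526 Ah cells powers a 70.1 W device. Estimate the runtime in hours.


Step 1: E_pack = Ns * V_cell * Np * C_cell = 19 * 3.57 * 6 * 7.526 = 3062.9 Wh
Step 2: t = E_pack / P = 3062.9 / 70.1 = 43.69 hr

43.69 hr
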